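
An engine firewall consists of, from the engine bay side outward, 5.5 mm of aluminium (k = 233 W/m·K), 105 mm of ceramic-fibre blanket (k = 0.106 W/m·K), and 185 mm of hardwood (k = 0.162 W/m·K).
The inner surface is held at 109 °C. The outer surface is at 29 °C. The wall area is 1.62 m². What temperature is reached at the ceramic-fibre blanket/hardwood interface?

T ≈ 71.8 °C

Thermal resistances in series:
R_aluminium = L/(kA) = 0.0055/(233×1.62) = 1.457×10^-5 K/W
R_ceramic-fibre blanket = L/(kA) = 0.105/(0.106×1.62) = 0.6115 K/W
R_hardwood = L/(kA) = 0.185/(0.162×1.62) = 0.7049 K/W
R_total = 1.316 K/W;  Q = ΔT/R_total = 80/1.316 = 60.77 W
T_interface = T_inner − Q·ΣR(inner→interface) = 109 − 60.8×0.6115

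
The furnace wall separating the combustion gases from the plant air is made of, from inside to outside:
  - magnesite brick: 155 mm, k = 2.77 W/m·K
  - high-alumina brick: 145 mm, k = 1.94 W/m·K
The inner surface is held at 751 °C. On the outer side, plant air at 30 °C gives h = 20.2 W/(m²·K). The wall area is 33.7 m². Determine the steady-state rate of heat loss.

Using the resistance-network approach (series):
R_magnesite brick = L/(kA) = 0.155/(2.77×33.7) = 0.00166 K/W
R_high-alumina brick = L/(kA) = 0.145/(1.94×33.7) = 0.002218 K/W
R_outer film = 1/(h_o·A) = 1/(20.2×33.7) = 0.001469 K/W
R_total = 0.005347 K/W
Q = ΔT / R_total = 721 / 0.005347

Q ≈ 135000 W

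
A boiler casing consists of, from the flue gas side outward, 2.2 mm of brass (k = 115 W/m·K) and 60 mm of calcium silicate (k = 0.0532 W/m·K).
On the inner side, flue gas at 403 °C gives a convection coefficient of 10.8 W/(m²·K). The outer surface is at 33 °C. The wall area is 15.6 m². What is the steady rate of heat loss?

Q ≈ 4730 W

Treating each layer as a thermal resistance in series:
R_inner film = 1/(h_i·A) = 1/(10.8×15.6) = 0.005935 K/W
R_brass = L/(kA) = 0.0022/(115×15.6) = 1.226×10^-6 K/W
R_calcium silicate = L/(kA) = 0.06/(0.0532×15.6) = 0.0723 K/W
R_total = 0.07823 K/W
Q = ΔT / R_total = 370 / 0.07823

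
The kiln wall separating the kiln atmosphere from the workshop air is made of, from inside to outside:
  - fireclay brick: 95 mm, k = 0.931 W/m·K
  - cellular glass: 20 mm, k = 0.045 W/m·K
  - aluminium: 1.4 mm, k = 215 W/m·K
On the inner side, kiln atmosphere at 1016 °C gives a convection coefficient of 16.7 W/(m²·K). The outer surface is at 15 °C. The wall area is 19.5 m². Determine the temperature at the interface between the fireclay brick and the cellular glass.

Series thermal resistances:
R_inner film = 1/(h_i·A) = 1/(16.7×19.5) = 0.003071 K/W
R_fireclay brick = L/(kA) = 0.095/(0.931×19.5) = 0.005233 K/W
R_cellular glass = L/(kA) = 0.02/(0.045×19.5) = 0.02279 K/W
R_aluminium = L/(kA) = 0.0014/(215×19.5) = 3.339×10^-7 K/W
R_total = 0.0311 K/W;  Q = ΔT/R_total = 1001/0.0311 = 32190 W
T_interface = T_inner − Q·ΣR(inner→interface) = 1016 − 32200×0.008304

T ≈ 749 °C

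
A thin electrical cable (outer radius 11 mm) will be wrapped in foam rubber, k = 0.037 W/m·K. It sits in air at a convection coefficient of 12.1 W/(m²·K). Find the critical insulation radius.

For a cylinder r_cr = k/h = 0.037/12.1
r_cr = 3.06 mm; since the bare radius (11 mm) is above r_cr, any added insulation will reduce heat loss.

r_cr ≈ 3.06 mm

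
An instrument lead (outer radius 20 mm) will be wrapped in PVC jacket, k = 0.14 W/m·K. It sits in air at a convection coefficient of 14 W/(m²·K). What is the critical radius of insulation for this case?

r_cr ≈ 10 mm

For a cylinder r_cr = k/h = 0.14/14
r_cr = 10 mm; since the bare radius (20 mm) is above r_cr, any added insulation will reduce heat loss.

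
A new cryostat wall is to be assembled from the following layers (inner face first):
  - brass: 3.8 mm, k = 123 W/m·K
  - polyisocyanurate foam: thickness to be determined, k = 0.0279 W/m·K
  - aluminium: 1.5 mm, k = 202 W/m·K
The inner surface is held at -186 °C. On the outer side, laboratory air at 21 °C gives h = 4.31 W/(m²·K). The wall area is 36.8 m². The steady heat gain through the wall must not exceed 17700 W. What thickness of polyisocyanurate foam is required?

L ≈ 5.53 mm

Using the resistance-network approach (series):
R_brass = L/(kA) = 0.0038/(123×36.8) = 8.395×10^-7 K/W
R_aluminium = L/(kA) = 0.0015/(202×36.8) = 2.018×10^-7 K/W
R_outer film = 1/(h_o·A) = 1/(4.31×36.8) = 0.006305 K/W
Sum of the known resistances R_other = 0.006306 K/W
Required total resistance R_tot = ΔT/Q_allow = 207/17700 = 0.01169 K/W
R_polyisocyanurate foam = R_tot − R_other = 0.005389 K/W
L = R·k·A = 0.005389×0.0279×36.8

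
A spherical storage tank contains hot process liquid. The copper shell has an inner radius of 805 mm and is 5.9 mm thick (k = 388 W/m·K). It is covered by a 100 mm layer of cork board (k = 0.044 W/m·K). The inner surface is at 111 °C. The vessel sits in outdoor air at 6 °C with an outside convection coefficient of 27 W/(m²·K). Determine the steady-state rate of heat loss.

Q ≈ 423 W

Spherical conduction: R = (1/r_in − 1/r_out)/(4πk) per layer; series-sum.
R_copper shell = (1/0.805 − 1/0.8109)/(4π×388) = 1.854×10^-6 K/W
R_cork board = (1/0.8109 − 1/0.9109)/(4π×0.044) = 0.2448 K/W
R_outer film = 1/(h·4πr_o²) = 1/(27×4π×0.9109²) = 0.003552 K/W
R_total = 0.2484 K/W
Q = ΔT/R_total = 105/0.2484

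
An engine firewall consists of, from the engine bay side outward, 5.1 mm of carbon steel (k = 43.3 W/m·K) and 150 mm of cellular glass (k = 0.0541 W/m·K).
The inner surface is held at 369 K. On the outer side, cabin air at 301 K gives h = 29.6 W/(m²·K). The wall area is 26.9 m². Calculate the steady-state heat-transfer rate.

Q ≈ 652 W

Thermal resistances in series:
R_carbon steel = L/(kA) = 0.0051/(43.3×26.9) = 4.379×10^-6 K/W
R_cellular glass = L/(kA) = 0.15/(0.0541×26.9) = 0.1031 K/W
R_outer film = 1/(h_o·A) = 1/(29.6×26.9) = 0.001256 K/W
R_total = 0.1043 K/W
Q = ΔT / R_total = 68 / 0.1043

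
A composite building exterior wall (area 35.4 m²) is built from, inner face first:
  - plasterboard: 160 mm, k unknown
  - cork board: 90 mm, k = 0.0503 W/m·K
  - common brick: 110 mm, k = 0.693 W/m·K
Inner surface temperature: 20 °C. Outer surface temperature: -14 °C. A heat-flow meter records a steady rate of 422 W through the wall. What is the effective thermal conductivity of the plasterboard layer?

Treating each layer as a thermal resistance in series:
R_cork board = L/(kA) = 0.09/(0.0503×35.4) = 0.05054 K/W
R_common brick = L/(kA) = 0.11/(0.693×35.4) = 0.004484 K/W
Sum of known resistances R_other = 0.05503 K/W
Total R = ΔT/Q = 34/422 = 0.08057 K/W
R_plasterboard = R_total − R_other = 0.02554 K/W
k = L/(R·A) = 0.16/(0.02554×35.4)

k ≈ 0.177 W/(m·K)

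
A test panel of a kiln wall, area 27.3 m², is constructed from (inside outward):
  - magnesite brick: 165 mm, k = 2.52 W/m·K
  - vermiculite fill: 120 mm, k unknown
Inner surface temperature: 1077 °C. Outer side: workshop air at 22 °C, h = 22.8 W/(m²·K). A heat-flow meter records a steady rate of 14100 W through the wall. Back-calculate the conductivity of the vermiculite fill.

k ≈ 0.0621 W/(m·K)

Using the resistance-network approach (series):
R_magnesite brick = L/(kA) = 0.165/(2.52×27.3) = 0.002398 K/W
R_outer film = 1/(h_o·A) = 1/(22.8×27.3) = 0.001607 K/W
Sum of known resistances R_other = 0.004005 K/W
Total R = ΔT/Q = 1055/14100 = 0.07482 K/W
R_vermiculite fill = R_total − R_other = 0.07082 K/W
k = L/(R·A) = 0.12/(0.07082×27.3)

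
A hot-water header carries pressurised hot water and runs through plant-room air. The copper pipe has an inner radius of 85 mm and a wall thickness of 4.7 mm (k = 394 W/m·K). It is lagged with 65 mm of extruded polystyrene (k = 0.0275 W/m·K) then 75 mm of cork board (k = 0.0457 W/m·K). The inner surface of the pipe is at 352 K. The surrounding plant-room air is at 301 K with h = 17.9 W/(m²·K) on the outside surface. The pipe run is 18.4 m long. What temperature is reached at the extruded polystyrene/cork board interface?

T ≈ 317 K

Cylindrical conduction, so R = ln(r₂/r₁)/(2πkL) per layer, in series:
R_copper pipe wall = ln(89.7/85)/(2π×394×18.4) = 1.182×10^-6 K/W
R_extruded polystyrene = ln(154.7/89.7)/(2π×0.0275×18.4) = 0.1714 K/W
R_cork board = ln(229.7/154.7)/(2π×0.0457×18.4) = 0.07482 K/W
R_outer film = 1/(h_o·2πr_oL) = 1/(17.9×2π×0.2297×18.4) = 0.002104 K/W
R_total = 0.2483 K/W
Q = ΔT/R_total = 51/0.2483
Q = 205 W
T_interface = T_inner − Q·ΣR(inner→interface) = 352 − 205×0.1714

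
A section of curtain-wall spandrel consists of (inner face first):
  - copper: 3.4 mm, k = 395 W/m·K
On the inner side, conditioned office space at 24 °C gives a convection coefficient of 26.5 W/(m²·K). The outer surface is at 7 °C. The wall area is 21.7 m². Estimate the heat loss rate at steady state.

Thermal resistances in series:
R_inner film = 1/(h_i·A) = 1/(26.5×21.7) = 0.001739 K/W
R_copper = L/(kA) = 0.0034/(395×21.7) = 3.967×10^-7 K/W
R_total = 0.001739 K/W
Q = ΔT / R_total = 17 / 0.001739

Q ≈ 9770 W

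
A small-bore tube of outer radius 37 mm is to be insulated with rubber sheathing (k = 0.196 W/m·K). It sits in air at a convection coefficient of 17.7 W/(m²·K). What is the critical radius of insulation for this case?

For a cylinder r_cr = k/h = 0.196/17.7
r_cr = 11.1 mm; since the bare radius (37 mm) is above r_cr, any added insulation will reduce heat loss.

r_cr ≈ 11.1 mm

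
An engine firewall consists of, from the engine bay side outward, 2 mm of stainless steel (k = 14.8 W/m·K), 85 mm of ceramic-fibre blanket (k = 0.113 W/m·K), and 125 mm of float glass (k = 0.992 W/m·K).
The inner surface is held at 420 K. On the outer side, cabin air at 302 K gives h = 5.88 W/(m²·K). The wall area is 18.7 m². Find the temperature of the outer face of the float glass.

Treating each layer as a thermal resistance in series:
R_stainless steel = L/(kA) = 0.002/(14.8×18.7) = 7.226×10^-6 K/W
R_ceramic-fibre blanket = L/(kA) = 0.085/(0.113×18.7) = 0.04023 K/W
R_float glass = L/(kA) = 0.125/(0.992×18.7) = 0.006738 K/W
R_outer film = 1/(h_o·A) = 1/(5.88×18.7) = 0.009095 K/W
R_total = 0.05607 K/W;  Q = ΔT/R_total = 118/0.05607 = 2105 W
T_interface = T_inner − Q·ΣR(inner→interface) = 420 − 2100×0.04697

T ≈ 321 K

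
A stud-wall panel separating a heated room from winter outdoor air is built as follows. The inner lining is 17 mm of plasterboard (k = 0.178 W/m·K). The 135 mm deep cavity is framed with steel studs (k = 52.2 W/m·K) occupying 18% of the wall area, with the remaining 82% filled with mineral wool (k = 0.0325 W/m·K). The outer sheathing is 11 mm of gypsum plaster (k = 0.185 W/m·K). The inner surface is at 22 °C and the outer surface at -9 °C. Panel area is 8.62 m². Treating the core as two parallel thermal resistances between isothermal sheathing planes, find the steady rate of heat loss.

Sheathing layers in series; stud and cavity paths in parallel between them.
R_inner = 0.017/(0.178×8.62) = 0.01108 K/W
R_stud  = 0.135/(52.2×0.18×8.62) = 0.001667 K/W
R_cav   = 0.135/(0.0325×0.82×8.62) = 0.5877 K/W
1/R_core = 1/R_stud + 1/R_cav → R_core = 0.001662 K/W
R_outer = 0.011/(0.185×8.62) = 0.006898 K/W
R_total = 0.01964 K/W
Q = ΔT/R_total = 31/0.01964

Q ≈ 1580 W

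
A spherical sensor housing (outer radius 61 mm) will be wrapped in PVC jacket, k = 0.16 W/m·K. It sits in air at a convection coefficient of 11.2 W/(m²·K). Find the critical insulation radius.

r_cr ≈ 28.6 mm

For a sphere r_cr = 2k/h = 2×0.16/11.2
r_cr = 28.6 mm; since the bare radius (61 mm) is above r_cr, any added insulation will reduce heat loss.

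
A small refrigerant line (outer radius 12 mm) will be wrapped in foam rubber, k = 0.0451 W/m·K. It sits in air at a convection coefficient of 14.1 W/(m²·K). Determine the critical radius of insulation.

For a cylinder r_cr = k/h = 0.0451/14.1
r_cr = 3.2 mm; since the bare radius (12 mm) is above r_cr, any added insulation will reduce heat loss.

r_cr ≈ 3.2 mm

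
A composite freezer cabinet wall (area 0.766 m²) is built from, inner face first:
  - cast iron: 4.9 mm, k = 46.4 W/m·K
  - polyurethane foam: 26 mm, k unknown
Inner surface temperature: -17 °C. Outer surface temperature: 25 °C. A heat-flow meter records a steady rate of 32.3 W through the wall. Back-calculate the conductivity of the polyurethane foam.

k ≈ 0.0261 W/(m·K)

Using the resistance-network approach (series):
R_cast iron = L/(kA) = 0.0049/(46.4×0.766) = 1.379×10^-4 K/W
Sum of known resistances R_other = 1.379×10^-4 K/W
Total R = ΔT/Q = 42/32.3 = 1.3 K/W
R_polyurethane foam = R_total − R_other = 1.3 K/W
k = L/(R·A) = 0.026/(1.3×0.766)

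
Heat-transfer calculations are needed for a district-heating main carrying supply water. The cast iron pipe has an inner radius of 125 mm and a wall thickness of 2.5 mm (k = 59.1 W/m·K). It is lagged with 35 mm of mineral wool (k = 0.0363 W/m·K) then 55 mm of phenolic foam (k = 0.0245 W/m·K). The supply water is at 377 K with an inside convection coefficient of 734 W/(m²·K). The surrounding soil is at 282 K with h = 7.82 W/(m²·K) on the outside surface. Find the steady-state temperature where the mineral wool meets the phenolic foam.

Treating each annulus and film as a series resistance:
R_inner film = 1/(h_i·2πr₁L) = 1/(734×2π×0.125×1) = 0.001735 K/W
R_cast iron pipe wall = ln(127.5/125)/(2π×59.1×1) = 5.333×10^-5 K/W
R_mineral wool = ln(162.5/127.5)/(2π×0.0363×1) = 1.063 K/W
R_phenolic foam = ln(217.5/162.5)/(2π×0.0245×1) = 1.894 K/W
R_outer film = 1/(h_o·2πr_oL) = 1/(7.82×2π×0.2175×1) = 0.09357 K/W
R_total = 3.053 K/W
Q = ΔT/R_total = 95/3.053
Q = 31.1 W/m
T_interface = T_inner − Q·ΣR(inner→interface) = 377 − 31.1×1.065

T ≈ 344 K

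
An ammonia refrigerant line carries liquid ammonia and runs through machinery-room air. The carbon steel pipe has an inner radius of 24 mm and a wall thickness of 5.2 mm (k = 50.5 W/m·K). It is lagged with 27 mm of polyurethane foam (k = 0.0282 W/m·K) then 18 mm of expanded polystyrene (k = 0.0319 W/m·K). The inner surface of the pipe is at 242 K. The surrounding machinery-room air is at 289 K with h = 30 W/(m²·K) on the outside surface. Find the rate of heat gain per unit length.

q′ ≈ 9.12 W/m

For a radial system each layer contributes R = ln(r_out/r_in)/(2πkL); films add R = 1/(hA).
R_carbon steel pipe wall = ln(29.2/24)/(2π×50.5×1) = 6.181×10^-4 K/W
R_polyurethane foam = ln(56.2/29.2)/(2π×0.0282×1) = 3.695 K/W
R_expanded polystyrene = ln(74.2/56.2)/(2π×0.0319×1) = 1.386 K/W
R_outer film = 1/(h_o·2πr_oL) = 1/(30×2π×0.0742×1) = 0.0715 K/W
R_total = 5.154 K/W
Q = ΔT/R_total = 47/5.154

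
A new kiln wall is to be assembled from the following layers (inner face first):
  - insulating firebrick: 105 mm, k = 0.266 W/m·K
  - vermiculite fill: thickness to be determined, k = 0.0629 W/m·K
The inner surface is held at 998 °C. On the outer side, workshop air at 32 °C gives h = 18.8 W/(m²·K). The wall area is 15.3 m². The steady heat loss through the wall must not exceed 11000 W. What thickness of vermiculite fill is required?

L ≈ 56.3 mm

Series thermal resistances:
R_insulating firebrick = L/(kA) = 0.105/(0.266×15.3) = 0.0258 K/W
R_outer film = 1/(h_o·A) = 1/(18.8×15.3) = 0.003477 K/W
Sum of the known resistances R_other = 0.02928 K/W
Required total resistance R_tot = ΔT/Q_allow = 966/11000 = 0.08782 K/W
R_vermiculite fill = R_tot − R_other = 0.05854 K/W
L = R·k·A = 0.05854×0.0629×15.3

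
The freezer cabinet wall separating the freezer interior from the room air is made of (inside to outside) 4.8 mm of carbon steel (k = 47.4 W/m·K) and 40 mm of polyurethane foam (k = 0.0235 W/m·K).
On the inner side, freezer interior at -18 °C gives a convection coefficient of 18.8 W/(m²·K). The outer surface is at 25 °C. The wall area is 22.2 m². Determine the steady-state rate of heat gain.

Thermal resistances in series:
R_inner film = 1/(h_i·A) = 1/(18.8×22.2) = 0.002396 K/W
R_carbon steel = L/(kA) = 0.0048/(47.4×22.2) = 4.562×10^-6 K/W
R_polyurethane foam = L/(kA) = 0.04/(0.0235×22.2) = 0.07667 K/W
R_total = 0.07907 K/W
Q = ΔT / R_total = 43 / 0.07907

Q ≈ 544 W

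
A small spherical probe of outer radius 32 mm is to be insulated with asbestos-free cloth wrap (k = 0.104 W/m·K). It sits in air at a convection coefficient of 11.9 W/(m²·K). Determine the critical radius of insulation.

For a sphere r_cr = 2k/h = 2×0.104/11.9
r_cr = 17.5 mm; since the bare radius (32 mm) is above r_cr, any added insulation will reduce heat loss.

r_cr ≈ 17.5 mm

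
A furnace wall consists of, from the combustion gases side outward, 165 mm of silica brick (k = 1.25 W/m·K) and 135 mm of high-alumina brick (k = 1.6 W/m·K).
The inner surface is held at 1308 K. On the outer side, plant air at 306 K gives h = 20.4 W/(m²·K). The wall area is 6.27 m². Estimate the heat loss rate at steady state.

Using the resistance-network approach (series):
R_silica brick = L/(kA) = 0.165/(1.25×6.27) = 0.02105 K/W
R_high-alumina brick = L/(kA) = 0.135/(1.6×6.27) = 0.01346 K/W
R_outer film = 1/(h_o·A) = 1/(20.4×6.27) = 0.007818 K/W
R_total = 0.04233 K/W
Q = ΔT / R_total = 1002 / 0.04233

Q ≈ 23700 W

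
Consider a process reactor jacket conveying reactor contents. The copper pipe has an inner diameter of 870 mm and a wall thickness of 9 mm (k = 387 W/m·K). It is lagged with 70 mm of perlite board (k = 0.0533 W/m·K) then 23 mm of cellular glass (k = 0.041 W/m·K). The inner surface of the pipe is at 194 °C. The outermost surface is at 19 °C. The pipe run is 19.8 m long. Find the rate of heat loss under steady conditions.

Q ≈ 5710 W

Treating each annulus and film as a series resistance:
R_copper pipe wall = ln(444/435)/(2π×387×19.8) = 4.253×10^-7 K/W
R_perlite board = ln(514/444)/(2π×0.0533×19.8) = 0.02208 K/W
R_cellular glass = ln(537/514)/(2π×0.041×19.8) = 0.008582 K/W
R_total = 0.03066 K/W
Q = ΔT/R_total = 175/0.03066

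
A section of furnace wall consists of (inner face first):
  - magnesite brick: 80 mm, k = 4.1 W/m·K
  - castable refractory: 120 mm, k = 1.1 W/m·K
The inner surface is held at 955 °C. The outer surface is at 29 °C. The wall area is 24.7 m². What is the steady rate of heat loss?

Series thermal resistances:
R_magnesite brick = L/(kA) = 0.08/(4.1×24.7) = 7.9×10^-4 K/W
R_castable refractory = L/(kA) = 0.12/(1.1×24.7) = 0.004417 K/W
R_total = 0.005207 K/W
Q = ΔT / R_total = 926 / 0.005207

Q ≈ 178000 W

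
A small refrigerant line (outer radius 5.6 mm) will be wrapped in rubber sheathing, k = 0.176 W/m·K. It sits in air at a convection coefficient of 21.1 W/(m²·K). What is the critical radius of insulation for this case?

r_cr ≈ 8.34 mm

For a cylinder r_cr = k/h = 0.176/21.1
r_cr = 8.34 mm; since the bare radius (5.6 mm) is below r_cr, adding a thin layer of insulation will *increase* heat loss.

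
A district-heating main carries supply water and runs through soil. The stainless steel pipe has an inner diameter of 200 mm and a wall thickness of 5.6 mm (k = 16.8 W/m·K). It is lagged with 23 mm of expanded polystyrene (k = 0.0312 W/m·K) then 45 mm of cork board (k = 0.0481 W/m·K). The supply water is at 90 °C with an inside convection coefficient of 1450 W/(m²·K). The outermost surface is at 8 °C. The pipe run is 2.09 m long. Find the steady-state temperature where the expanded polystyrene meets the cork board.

Treating each annulus and film as a series resistance:
R_inner film = 1/(h_i·2πr₁L) = 1/(1450×2π×0.1×2.09) = 5.252×10^-4 K/W
R_stainless steel pipe wall = ln(105.6/100)/(2π×16.8×2.09) = 2.47×10^-4 K/W
R_expanded polystyrene = ln(128.6/105.6)/(2π×0.0312×2.09) = 0.4809 K/W
R_cork board = ln(173.6/128.6)/(2π×0.0481×2.09) = 0.475 K/W
R_total = 0.9567 K/W
Q = ΔT/R_total = 82/0.9567
Q = 85.7 W
T_interface = T_inner − Q·ΣR(inner→interface) = 90 − 85.7×0.4817

T ≈ 48.7 °C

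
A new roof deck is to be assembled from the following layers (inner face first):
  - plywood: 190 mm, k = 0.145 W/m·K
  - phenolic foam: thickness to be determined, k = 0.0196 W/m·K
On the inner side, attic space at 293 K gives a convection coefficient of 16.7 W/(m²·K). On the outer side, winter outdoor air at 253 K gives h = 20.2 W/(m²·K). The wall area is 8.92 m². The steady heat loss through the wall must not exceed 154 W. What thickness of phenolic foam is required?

Thermal resistances in series:
R_inner film = 1/(h_i·A) = 1/(16.7×8.92) = 0.006713 K/W
R_plywood = L/(kA) = 0.19/(0.145×8.92) = 0.1469 K/W
R_outer film = 1/(h_o·A) = 1/(20.2×8.92) = 0.00555 K/W
Sum of the known resistances R_other = 0.1592 K/W
Required total resistance R_tot = ΔT/Q_allow = 40/154 = 0.2597 K/W
R_phenolic foam = R_tot − R_other = 0.1006 K/W
L = R·k·A = 0.1006×0.0196×8.92

L ≈ 17.6 mm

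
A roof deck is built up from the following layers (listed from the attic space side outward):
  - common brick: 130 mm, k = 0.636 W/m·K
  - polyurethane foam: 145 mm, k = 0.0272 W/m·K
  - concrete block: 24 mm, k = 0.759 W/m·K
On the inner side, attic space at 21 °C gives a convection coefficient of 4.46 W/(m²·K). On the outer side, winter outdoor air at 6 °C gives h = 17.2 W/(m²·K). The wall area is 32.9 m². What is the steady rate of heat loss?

Using the resistance-network approach (series):
R_inner film = 1/(h_i·A) = 1/(4.46×32.9) = 0.006815 K/W
R_common brick = L/(kA) = 0.13/(0.636×32.9) = 0.006213 K/W
R_polyurethane foam = L/(kA) = 0.145/(0.0272×32.9) = 0.162 K/W
R_concrete block = L/(kA) = 0.024/(0.759×32.9) = 9.611×10^-4 K/W
R_outer film = 1/(h_o·A) = 1/(17.2×32.9) = 0.001767 K/W
R_total = 0.1778 K/W
Q = ΔT / R_total = 15 / 0.1778

Q ≈ 84.4 W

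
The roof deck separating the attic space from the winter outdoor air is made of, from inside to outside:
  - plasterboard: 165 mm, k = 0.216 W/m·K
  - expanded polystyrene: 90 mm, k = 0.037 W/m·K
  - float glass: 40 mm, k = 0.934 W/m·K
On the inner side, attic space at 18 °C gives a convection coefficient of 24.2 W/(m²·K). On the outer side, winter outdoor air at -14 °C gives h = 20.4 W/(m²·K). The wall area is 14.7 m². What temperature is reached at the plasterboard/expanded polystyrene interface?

T ≈ 10.3 °C

Treating each layer as a thermal resistance in series:
R_inner film = 1/(h_i·A) = 1/(24.2×14.7) = 0.002811 K/W
R_plasterboard = L/(kA) = 0.165/(0.216×14.7) = 0.05197 K/W
R_expanded polystyrene = L/(kA) = 0.09/(0.037×14.7) = 0.1655 K/W
R_float glass = L/(kA) = 0.04/(0.934×14.7) = 0.002913 K/W
R_outer film = 1/(h_o·A) = 1/(20.4×14.7) = 0.003335 K/W
R_total = 0.2265 K/W;  Q = ΔT/R_total = 32/0.2265 = 141.3 W
T_interface = T_inner − Q·ΣR(inner→interface) = 18 − 141×0.05478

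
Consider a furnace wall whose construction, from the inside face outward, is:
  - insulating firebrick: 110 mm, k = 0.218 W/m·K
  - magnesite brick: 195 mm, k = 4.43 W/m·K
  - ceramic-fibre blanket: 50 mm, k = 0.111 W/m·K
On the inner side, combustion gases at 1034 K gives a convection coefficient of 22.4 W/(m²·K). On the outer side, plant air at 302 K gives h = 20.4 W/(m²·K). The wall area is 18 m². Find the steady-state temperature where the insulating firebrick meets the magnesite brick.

Thermal resistances in series:
R_inner film = 1/(h_i·A) = 1/(22.4×18) = 0.00248 K/W
R_insulating firebrick = L/(kA) = 0.11/(0.218×18) = 0.02803 K/W
R_magnesite brick = L/(kA) = 0.195/(4.43×18) = 0.002445 K/W
R_ceramic-fibre blanket = L/(kA) = 0.05/(0.111×18) = 0.02503 K/W
R_outer film = 1/(h_o·A) = 1/(20.4×18) = 0.002723 K/W
R_total = 0.06071 K/W;  Q = ΔT/R_total = 732/0.06071 = 12060 W
T_interface = T_inner − Q·ΣR(inner→interface) = 1034 − 12100×0.03051

T ≈ 666 K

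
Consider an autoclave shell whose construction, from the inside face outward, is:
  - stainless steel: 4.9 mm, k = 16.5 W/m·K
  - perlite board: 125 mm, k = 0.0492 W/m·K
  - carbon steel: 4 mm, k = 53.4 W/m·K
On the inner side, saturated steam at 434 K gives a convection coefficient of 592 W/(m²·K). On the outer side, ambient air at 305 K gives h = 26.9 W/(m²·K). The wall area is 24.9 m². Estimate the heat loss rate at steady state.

Q ≈ 1250 W

Thermal resistances in series:
R_inner film = 1/(h_i·A) = 1/(592×24.9) = 6.784×10^-5 K/W
R_stainless steel = L/(kA) = 0.0049/(16.5×24.9) = 1.193×10^-5 K/W
R_perlite board = L/(kA) = 0.125/(0.0492×24.9) = 0.102 K/W
R_carbon steel = L/(kA) = 0.004/(53.4×24.9) = 3.008×10^-6 K/W
R_outer film = 1/(h_o·A) = 1/(26.9×24.9) = 0.001493 K/W
R_total = 0.1036 K/W
Q = ΔT / R_total = 129 / 0.1036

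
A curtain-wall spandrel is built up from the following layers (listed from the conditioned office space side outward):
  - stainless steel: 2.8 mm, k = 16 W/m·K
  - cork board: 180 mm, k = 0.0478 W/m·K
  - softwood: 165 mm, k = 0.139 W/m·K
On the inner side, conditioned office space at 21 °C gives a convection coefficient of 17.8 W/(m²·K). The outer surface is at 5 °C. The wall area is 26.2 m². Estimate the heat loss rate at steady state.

Q ≈ 83.7 W

Thermal resistances in series:
R_inner film = 1/(h_i·A) = 1/(17.8×26.2) = 0.002144 K/W
R_stainless steel = L/(kA) = 0.0028/(16×26.2) = 6.679×10^-6 K/W
R_cork board = L/(kA) = 0.18/(0.0478×26.2) = 0.1437 K/W
R_softwood = L/(kA) = 0.165/(0.139×26.2) = 0.04531 K/W
R_total = 0.1912 K/W
Q = ΔT / R_total = 16 / 0.1912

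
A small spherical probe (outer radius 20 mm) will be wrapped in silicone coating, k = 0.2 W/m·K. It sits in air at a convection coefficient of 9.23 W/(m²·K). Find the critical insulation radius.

For a sphere r_cr = 2k/h = 2×0.2/9.23
r_cr = 43.3 mm; since the bare radius (20 mm) is below r_cr, adding a thin layer of insulation will *increase* heat loss.

r_cr ≈ 43.3 mm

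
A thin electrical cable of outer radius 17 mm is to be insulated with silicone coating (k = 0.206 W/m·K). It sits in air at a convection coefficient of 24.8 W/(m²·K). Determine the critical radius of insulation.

For a cylinder r_cr = k/h = 0.206/24.8
r_cr = 8.31 mm; since the bare radius (17 mm) is above r_cr, any added insulation will reduce heat loss.

r_cr ≈ 8.31 mm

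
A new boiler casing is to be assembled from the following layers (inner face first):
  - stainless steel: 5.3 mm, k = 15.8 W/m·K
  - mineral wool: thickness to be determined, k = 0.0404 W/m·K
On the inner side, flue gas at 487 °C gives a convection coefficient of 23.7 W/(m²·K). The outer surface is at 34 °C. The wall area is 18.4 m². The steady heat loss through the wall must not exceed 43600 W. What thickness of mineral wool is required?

Using the resistance-network approach (series):
R_inner film = 1/(h_i·A) = 1/(23.7×18.4) = 0.002293 K/W
R_stainless steel = L/(kA) = 0.0053/(15.8×18.4) = 1.823×10^-5 K/W
Sum of the known resistances R_other = 0.002311 K/W
Required total resistance R_tot = ΔT/Q_allow = 453/43600 = 0.01039 K/W
R_mineral wool = R_tot − R_other = 0.008079 K/W
L = R·k·A = 0.008079×0.0404×18.4

L ≈ 6.01 mm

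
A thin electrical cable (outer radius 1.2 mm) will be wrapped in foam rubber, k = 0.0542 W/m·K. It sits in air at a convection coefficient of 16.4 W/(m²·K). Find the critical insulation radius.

r_cr ≈ 3.3 mm

For a cylinder r_cr = k/h = 0.0542/16.4
r_cr = 3.3 mm; since the bare radius (1.2 mm) is below r_cr, adding a thin layer of insulation will *increase* heat loss.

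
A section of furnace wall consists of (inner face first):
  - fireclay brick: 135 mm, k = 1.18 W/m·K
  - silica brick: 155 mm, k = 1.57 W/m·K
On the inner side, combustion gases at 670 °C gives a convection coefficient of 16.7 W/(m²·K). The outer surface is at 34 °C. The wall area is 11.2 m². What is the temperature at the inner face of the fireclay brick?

T ≈ 531 °C

Treating each layer as a thermal resistance in series:
R_inner film = 1/(h_i·A) = 1/(16.7×11.2) = 0.005346 K/W
R_fireclay brick = L/(kA) = 0.135/(1.18×11.2) = 0.01021 K/W
R_silica brick = L/(kA) = 0.155/(1.57×11.2) = 0.008815 K/W
R_total = 0.02438 K/W;  Q = ΔT/R_total = 636/0.02438 = 26090 W
T_interface = T_inner − Q·ΣR(inner→interface) = 670 − 26100×0.005346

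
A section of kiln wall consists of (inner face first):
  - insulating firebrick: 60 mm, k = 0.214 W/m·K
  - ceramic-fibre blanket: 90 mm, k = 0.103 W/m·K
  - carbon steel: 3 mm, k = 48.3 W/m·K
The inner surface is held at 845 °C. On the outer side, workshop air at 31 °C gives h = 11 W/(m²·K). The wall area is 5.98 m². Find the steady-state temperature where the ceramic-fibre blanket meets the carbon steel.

Thermal resistances in series:
R_insulating firebrick = L/(kA) = 0.06/(0.214×5.98) = 0.04689 K/W
R_ceramic-fibre blanket = L/(kA) = 0.09/(0.103×5.98) = 0.1461 K/W
R_carbon steel = L/(kA) = 0.003/(48.3×5.98) = 1.039×10^-5 K/W
R_outer film = 1/(h_o·A) = 1/(11×5.98) = 0.0152 K/W
R_total = 0.2082 K/W;  Q = ΔT/R_total = 814/0.2082 = 3909 W
T_interface = T_inner − Q·ΣR(inner→interface) = 845 − 3910×0.193

T ≈ 90.5 °C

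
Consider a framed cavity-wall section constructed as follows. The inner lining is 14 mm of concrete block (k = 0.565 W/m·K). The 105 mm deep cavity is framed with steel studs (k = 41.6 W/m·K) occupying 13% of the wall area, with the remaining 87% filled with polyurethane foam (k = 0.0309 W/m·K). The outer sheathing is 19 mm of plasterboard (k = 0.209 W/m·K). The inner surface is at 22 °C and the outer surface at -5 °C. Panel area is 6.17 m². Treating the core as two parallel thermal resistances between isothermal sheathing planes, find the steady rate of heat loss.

Q ≈ 1230 W

Sheathing layers in series; stud and cavity paths in parallel between them.
R_inner = 0.014/(0.565×6.17) = 0.004016 K/W
R_stud  = 0.105/(41.6×0.13×6.17) = 0.003147 K/W
R_cav   = 0.105/(0.0309×0.87×6.17) = 0.633 K/W
1/R_core = 1/R_stud + 1/R_cav → R_core = 0.003131 K/W
R_outer = 0.019/(0.209×6.17) = 0.01473 K/W
R_total = 0.02188 K/W
Q = ΔT/R_total = 27/0.02188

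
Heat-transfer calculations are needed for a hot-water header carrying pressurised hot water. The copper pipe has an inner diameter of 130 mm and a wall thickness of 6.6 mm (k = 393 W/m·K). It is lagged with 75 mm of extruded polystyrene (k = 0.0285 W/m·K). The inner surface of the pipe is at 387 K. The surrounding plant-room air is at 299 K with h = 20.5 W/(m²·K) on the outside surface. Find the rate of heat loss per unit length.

Per-layer cylindrical resistances, series-summed:
R_copper pipe wall = ln(71.6/65)/(2π×393×1) = 3.916×10^-5 K/W
R_extruded polystyrene = ln(146.6/71.6)/(2π×0.0285×1) = 4.002 K/W
R_outer film = 1/(h_o·2πr_oL) = 1/(20.5×2π×0.1466×1) = 0.05296 K/W
R_total = 4.055 K/W
Q = ΔT/R_total = 88/4.055

q′ ≈ 21.7 W/m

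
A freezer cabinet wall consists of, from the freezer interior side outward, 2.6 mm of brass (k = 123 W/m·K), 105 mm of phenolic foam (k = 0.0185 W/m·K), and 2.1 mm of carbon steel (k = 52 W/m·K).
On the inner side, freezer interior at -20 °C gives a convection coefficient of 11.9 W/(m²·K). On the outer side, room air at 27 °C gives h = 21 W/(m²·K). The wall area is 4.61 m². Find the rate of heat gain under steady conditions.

Using the resistance-network approach (series):
R_inner film = 1/(h_i·A) = 1/(11.9×4.61) = 0.01823 K/W
R_brass = L/(kA) = 0.0026/(123×4.61) = 4.585×10^-6 K/W
R_phenolic foam = L/(kA) = 0.105/(0.0185×4.61) = 1.231 K/W
R_carbon steel = L/(kA) = 0.0021/(52×4.61) = 8.76×10^-6 K/W
R_outer film = 1/(h_o·A) = 1/(21×4.61) = 0.01033 K/W
R_total = 1.26 K/W
Q = ΔT / R_total = 47 / 1.26

Q ≈ 37.3 W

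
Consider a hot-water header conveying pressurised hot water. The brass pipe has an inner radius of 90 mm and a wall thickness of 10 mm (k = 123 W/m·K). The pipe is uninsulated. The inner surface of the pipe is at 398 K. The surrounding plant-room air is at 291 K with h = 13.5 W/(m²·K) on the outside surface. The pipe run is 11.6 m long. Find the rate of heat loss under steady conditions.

For a radial system each layer contributes R = ln(r_out/r_in)/(2πkL); films add R = 1/(hA).
R_brass pipe wall = ln(100/90)/(2π×123×11.6) = 1.175×10^-5 K/W
R_outer film = 1/(h_o·2πr_oL) = 1/(13.5×2π×0.1×11.6) = 0.01016 K/W
R_total = 0.01017 K/W
Q = ΔT/R_total = 107/0.01017

Q ≈ 10500 W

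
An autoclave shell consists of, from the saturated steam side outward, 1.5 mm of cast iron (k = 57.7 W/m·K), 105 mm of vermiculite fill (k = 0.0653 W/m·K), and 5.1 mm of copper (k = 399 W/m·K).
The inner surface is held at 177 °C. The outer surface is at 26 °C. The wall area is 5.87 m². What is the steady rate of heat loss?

Series thermal resistances:
R_cast iron = L/(kA) = 0.0015/(57.7×5.87) = 4.429×10^-6 K/W
R_vermiculite fill = L/(kA) = 0.105/(0.0653×5.87) = 0.2739 K/W
R_copper = L/(kA) = 0.0051/(399×5.87) = 2.178×10^-6 K/W
R_total = 0.2739 K/W
Q = ΔT / R_total = 151 / 0.2739

Q ≈ 551 W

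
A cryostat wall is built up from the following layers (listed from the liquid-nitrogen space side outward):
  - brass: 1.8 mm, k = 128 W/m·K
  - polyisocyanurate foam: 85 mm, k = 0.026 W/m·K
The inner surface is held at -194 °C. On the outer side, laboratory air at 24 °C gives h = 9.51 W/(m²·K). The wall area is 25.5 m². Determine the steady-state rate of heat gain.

Using the resistance-network approach (series):
R_brass = L/(kA) = 0.0018/(128×25.5) = 5.515×10^-7 K/W
R_polyisocyanurate foam = L/(kA) = 0.085/(0.026×25.5) = 0.1282 K/W
R_outer film = 1/(h_o·A) = 1/(9.51×25.5) = 0.004124 K/W
R_total = 0.1323 K/W
Q = ΔT / R_total = 218 / 0.1323

Q ≈ 1650 W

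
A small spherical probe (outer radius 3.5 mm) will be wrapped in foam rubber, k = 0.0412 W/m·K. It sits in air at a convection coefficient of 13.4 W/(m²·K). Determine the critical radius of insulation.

For a sphere r_cr = 2k/h = 2×0.0412/13.4
r_cr = 6.15 mm; since the bare radius (3.5 mm) is below r_cr, adding a thin layer of insulation will *increase* heat loss.

r_cr ≈ 6.15 mm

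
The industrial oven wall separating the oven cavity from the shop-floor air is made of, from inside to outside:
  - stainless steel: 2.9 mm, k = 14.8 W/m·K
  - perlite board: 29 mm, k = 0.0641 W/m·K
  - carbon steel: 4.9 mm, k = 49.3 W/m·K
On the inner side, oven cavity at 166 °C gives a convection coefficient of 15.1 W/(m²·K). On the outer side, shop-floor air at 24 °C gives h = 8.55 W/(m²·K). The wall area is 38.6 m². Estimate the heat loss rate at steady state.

Thermal resistances in series:
R_inner film = 1/(h_i·A) = 1/(15.1×38.6) = 0.001716 K/W
R_stainless steel = L/(kA) = 0.0029/(14.8×38.6) = 5.076×10^-6 K/W
R_perlite board = L/(kA) = 0.029/(0.0641×38.6) = 0.01172 K/W
R_carbon steel = L/(kA) = 0.0049/(49.3×38.6) = 2.575×10^-6 K/W
R_outer film = 1/(h_o·A) = 1/(8.55×38.6) = 0.00303 K/W
R_total = 0.01647 K/W
Q = ΔT / R_total = 142 / 0.01647

Q ≈ 8620 W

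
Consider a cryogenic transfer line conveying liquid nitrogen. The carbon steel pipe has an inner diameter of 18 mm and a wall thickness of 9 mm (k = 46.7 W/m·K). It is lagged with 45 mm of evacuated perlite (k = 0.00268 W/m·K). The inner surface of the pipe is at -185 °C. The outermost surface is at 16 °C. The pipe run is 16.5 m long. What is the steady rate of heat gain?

Treating each annulus and film as a series resistance:
R_carbon steel pipe wall = ln(18/9)/(2π×46.7×16.5) = 1.432×10^-4 K/W
R_evacuated perlite = ln(63/18)/(2π×0.00268×16.5) = 4.509 K/W
R_total = 4.509 K/W
Q = ΔT/R_total = 201/4.509

Q ≈ 44.6 W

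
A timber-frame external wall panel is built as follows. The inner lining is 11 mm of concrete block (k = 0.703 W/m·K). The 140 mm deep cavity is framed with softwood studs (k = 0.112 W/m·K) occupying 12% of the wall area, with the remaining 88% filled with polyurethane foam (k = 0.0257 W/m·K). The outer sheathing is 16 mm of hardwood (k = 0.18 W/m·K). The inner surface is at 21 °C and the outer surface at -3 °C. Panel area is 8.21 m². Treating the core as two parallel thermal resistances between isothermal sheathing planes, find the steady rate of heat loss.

Sheathing layers in series; stud and cavity paths in parallel between them.
R_inner = 0.011/(0.703×8.21) = 0.001906 K/W
R_stud  = 0.14/(0.112×0.12×8.21) = 1.269 K/W
R_cav   = 0.14/(0.0257×0.88×8.21) = 0.754 K/W
1/R_core = 1/R_stud + 1/R_cav → R_core = 0.4729 K/W
R_outer = 0.016/(0.18×8.21) = 0.01083 K/W
R_total = 0.4857 K/W
Q = ΔT/R_total = 24/0.4857

Q ≈ 49.4 W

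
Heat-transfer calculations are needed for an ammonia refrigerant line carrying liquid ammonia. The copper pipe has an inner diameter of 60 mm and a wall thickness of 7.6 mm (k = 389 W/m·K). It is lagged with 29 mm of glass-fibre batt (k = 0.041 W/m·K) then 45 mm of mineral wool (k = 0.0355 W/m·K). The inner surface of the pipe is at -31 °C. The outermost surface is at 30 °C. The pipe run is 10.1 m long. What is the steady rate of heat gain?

Cylindrical conduction, so R = ln(r₂/r₁)/(2πkL) per layer, in series:
R_copper pipe wall = ln(37.6/30)/(2π×389×10.1) = 9.147×10^-6 K/W
R_glass-fibre batt = ln(66.6/37.6)/(2π×0.041×10.1) = 0.2197 K/W
R_mineral wool = ln(111.6/66.6)/(2π×0.0355×10.1) = 0.2291 K/W
R_total = 0.4489 K/W
Q = ΔT/R_total = 61/0.4489

Q ≈ 136 W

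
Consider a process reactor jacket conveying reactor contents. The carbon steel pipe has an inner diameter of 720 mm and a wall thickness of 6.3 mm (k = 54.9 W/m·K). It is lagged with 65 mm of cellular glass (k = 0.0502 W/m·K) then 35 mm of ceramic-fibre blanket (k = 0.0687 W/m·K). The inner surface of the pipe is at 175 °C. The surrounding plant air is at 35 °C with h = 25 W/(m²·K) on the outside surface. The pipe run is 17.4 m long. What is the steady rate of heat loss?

Per-layer cylindrical resistances, series-summed:
R_carbon steel pipe wall = ln(366.3/360)/(2π×54.9×17.4) = 2.89×10^-6 K/W
R_cellular glass = ln(431.3/366.3)/(2π×0.0502×17.4) = 0.02976 K/W
R_ceramic-fibre blanket = ln(466.3/431.3)/(2π×0.0687×17.4) = 0.01039 K/W
R_outer film = 1/(h_o·2πr_oL) = 1/(25×2π×0.4663×17.4) = 7.846×10^-4 K/W
R_total = 0.04094 K/W
Q = ΔT/R_total = 140/0.04094

Q ≈ 3420 W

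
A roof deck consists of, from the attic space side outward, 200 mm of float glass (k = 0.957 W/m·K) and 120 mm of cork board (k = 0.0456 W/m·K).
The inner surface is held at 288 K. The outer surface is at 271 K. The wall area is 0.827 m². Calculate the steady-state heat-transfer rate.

Series thermal resistances:
R_float glass = L/(kA) = 0.2/(0.957×0.827) = 0.2527 K/W
R_cork board = L/(kA) = 0.12/(0.0456×0.827) = 3.182 K/W
R_total = 3.435 K/W
Q = ΔT / R_total = 17 / 3.435

Q ≈ 4.95 W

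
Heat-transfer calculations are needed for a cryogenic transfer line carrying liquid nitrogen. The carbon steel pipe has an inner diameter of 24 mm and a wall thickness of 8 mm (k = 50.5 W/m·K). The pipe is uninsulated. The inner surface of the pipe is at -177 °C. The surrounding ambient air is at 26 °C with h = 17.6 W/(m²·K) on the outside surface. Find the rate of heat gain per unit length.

Treating each annulus and film as a series resistance:
R_carbon steel pipe wall = ln(20/12)/(2π×50.5×1) = 0.00161 K/W
R_outer film = 1/(h_o·2πr_oL) = 1/(17.6×2π×0.02×1) = 0.4521 K/W
R_total = 0.4538 K/W
Q = ΔT/R_total = 203/0.4538

q′ ≈ 447 W/m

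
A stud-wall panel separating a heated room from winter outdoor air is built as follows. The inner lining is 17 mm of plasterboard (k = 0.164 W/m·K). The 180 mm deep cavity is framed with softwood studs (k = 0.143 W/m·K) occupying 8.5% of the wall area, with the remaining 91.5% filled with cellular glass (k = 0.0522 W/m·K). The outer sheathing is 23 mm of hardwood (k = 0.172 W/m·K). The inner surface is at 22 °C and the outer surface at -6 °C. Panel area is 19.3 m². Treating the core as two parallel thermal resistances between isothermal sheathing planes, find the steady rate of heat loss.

Q ≈ 167 W

Sheathing layers in series; stud and cavity paths in parallel between them.
R_inner = 0.017/(0.164×19.3) = 0.005371 K/W
R_stud  = 0.18/(0.143×0.085×19.3) = 0.7673 K/W
R_cav   = 0.18/(0.0522×0.915×19.3) = 0.1953 K/W
1/R_core = 1/R_stud + 1/R_cav → R_core = 0.1557 K/W
R_outer = 0.023/(0.172×19.3) = 0.006929 K/W
R_total = 0.168 K/W
Q = ΔT/R_total = 28/0.168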